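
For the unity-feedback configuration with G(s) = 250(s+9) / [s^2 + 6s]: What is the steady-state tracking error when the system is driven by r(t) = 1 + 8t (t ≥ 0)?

Lowest-order denominator term is 6s, so the open loop has 1 pole at the origin → type 1 system. Treating each term separately:
  • 1: tracked with zero error.
  • 8t: e_ss = 8/K_v with K_v=375 → 8/375.
Total e_ss = 8/375.

8/375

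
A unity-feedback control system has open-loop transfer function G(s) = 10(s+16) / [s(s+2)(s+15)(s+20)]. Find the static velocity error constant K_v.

4/15

System type = 1 (one pole at s=0).
K_v = lim_{s→0} s·G(s) = 10·16 / (2·15·20) = 4/15.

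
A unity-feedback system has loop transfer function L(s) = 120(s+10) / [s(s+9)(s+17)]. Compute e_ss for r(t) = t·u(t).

System type = 1 (one pole at s=0).
K_v = lim_{s→0} s·L(s) = 120·10 / (9·17) = 400/51.
e_ss = 1/K_v = 1/(400/51) = 0.1275.

0.1275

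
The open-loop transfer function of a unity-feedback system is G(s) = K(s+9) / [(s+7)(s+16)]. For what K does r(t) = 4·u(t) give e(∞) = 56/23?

The open loop has no poles at the origin → type 0 system.
K_p = lim_{s→0} G(s) = K·9 / (7·16) = (9/112)·K.
e_ss = 4/(1 + K_p) = 56/23 ⇒ 1 + (9/112)·K = 23/14 ⇒ K = 8.

8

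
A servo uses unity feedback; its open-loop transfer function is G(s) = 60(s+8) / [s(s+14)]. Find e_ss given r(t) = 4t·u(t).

System type = 1 (one pole at s=0).
K_v = lim_{s→0} s·G(s) = 60·8 / (14) = 240/7.
e_ss = 4/K_v = 4/(240/7) = 7/60.

7/60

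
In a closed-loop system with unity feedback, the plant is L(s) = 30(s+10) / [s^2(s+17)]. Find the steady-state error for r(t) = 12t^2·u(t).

1.36

L(s) has two factors of s in the denominator, so the system is type 2.
K_a = lim_{s→0} s^2·L(s) = 30·10 / (17) = 300/17.
r(t) = 12t^2 gives R(s) = 24/s^3.
e_ss = 24/K_a = 24/(300/17) = 1.36.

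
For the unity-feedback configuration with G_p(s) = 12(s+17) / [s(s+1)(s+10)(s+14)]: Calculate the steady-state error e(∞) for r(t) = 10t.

350/51

The open loop has one pole at the origin → type 1 system.
K_v = lim_{s→0} s·G_p(s) = 12·17 / (1·10·14) = 51/35.
e_ss = 10/K_v = 10/(51/35) = 350/51.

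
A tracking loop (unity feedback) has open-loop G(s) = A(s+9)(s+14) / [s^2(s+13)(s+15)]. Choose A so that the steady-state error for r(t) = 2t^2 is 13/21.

10

System type = 2 (two poles at s=0).
K_a = lim_{s→0} s^2·G(s) = A·9·14 / (13·15) = (42/65)·A.
e_ss = 4/K_a = 13/21 ⇒ K_a = 84/13 ⇒ A = (84/13)/(42/65) = 10.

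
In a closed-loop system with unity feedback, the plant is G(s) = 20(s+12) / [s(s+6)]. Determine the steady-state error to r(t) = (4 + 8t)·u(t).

0.2

G(s) has one factor of s in the denominator, so the system is type 1. Treating each term separately:
  • 4: tracked with zero error.
  • 8t: e_ss = 8/K_v with K_v=40 → 0.2.
Total e_ss = 0.2.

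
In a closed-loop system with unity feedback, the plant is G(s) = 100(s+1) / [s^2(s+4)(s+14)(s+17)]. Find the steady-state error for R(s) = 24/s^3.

Two free integrators in G(s): this is a type 2 system.
K_a = lim_{s→0} s^2·G(s) = 100·1 / (4·14·17) = 25/238.
r(t) = 12t^2 gives R(s) = 24/s^3.
e_ss = 24/K_a = 24/(25/238) = 228.48.

228.48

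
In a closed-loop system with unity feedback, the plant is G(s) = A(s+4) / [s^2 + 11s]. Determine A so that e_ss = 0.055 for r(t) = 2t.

The denominator has no term below 11s — 1 pole at s=0, type 1.
K_v = lim_{s→0} s·G(s) = A·4 / 11 = (4/11)·A.
e_ss = 2/K_v = 0.055 ⇒ K_v = 400/11 ⇒ A = (400/11)/(4/11) = 100.

100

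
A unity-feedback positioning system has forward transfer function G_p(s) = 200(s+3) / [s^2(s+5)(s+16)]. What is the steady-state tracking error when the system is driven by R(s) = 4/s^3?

8/15

G_p(s) has two factors of s in the denominator, so the system is type 2.
K_a = lim_{s→0} s^2·G_p(s) = 200·3 / (5·16) = 7.5.
r(t) = 2t^2 gives R(s) = 4/s^3.
e_ss = 4/K_a = 4/7.5 = 8/15.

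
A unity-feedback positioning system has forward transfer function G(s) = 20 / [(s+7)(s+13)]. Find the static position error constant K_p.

No free integrators in G(s): this is a type 0 system.
K_p = lim_{s→0} G(s) = 20 / (7·13) = 20/91.

20/91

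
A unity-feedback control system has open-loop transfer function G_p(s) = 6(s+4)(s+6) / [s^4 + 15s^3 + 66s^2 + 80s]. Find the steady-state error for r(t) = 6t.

10/3

Lowest-order denominator term is 80s, so the open loop has 1 pole at the origin → type 1 system.
K_v = lim_{s→0} s·G_p(s) = 6·4·6 / 80 = 1.8.
e_ss = 6/K_v = 6/1.8 = 10/3.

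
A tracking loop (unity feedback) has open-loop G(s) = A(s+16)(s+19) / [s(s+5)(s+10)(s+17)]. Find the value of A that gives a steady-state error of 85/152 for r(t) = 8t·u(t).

40

One free integrator in G(s): this is a type 1 system.
K_v = lim_{s→0} s·G(s) = A·16·19 / (5·10·17) = (152/425)·A.
e_ss = 8/K_v = 85/152 ⇒ K_v = 1216/85 ⇒ A = (1216/85)/(152/425) = 40.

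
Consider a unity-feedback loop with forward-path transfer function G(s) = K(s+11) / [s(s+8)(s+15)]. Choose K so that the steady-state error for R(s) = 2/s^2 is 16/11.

G(s) has one factor of s in the denominator, so the system is type 1.
K_v = lim_{s→0} s·G(s) = K·11 / (8·15) = (11/120)·K.
e_ss = 2/K_v = 16/11 ⇒ K_v = 1.375 ⇒ K = 1.375/(11/120) = 15.

15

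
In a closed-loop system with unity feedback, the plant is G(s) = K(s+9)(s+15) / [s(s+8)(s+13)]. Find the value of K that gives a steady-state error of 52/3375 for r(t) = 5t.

The open loop has one pole at the origin → type 1 system.
K_v = lim_{s→0} s·G(s) = K·9·15 / (8·13) = (135/104)·K.
e_ss = 5/K_v = 52/3375 ⇒ K_v = 16875/52 ⇒ K = (16875/52)/(135/104) = 250.

250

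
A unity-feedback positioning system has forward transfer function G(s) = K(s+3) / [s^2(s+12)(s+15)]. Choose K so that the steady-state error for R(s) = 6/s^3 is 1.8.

System type = 2 (two poles at s=0).
K_a = lim_{s→0} s^2·G(s) = K·3 / (12·15) = (1/60)·K.
e_ss = 6/K_a = 1.8 ⇒ K_a = 10/3 ⇒ K = (10/3)/(1/60) = 200.

200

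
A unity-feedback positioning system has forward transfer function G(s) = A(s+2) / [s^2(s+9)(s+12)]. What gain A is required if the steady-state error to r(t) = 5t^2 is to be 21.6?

The open loop has two poles at the origin → type 2 system.
K_a = lim_{s→0} s^2·G(s) = A·2 / (9·12) = (1/54)·A.
e_ss = 10/K_a = 21.6 ⇒ K_a = 25/54 ⇒ A = (25/54)/(1/54) = 25.

25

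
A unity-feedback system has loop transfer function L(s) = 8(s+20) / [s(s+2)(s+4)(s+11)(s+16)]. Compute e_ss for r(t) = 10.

0

The open loop has one pole at the origin → type 1 system.
K_p = ∞ for a type-1 system; e_ss to a step is zero.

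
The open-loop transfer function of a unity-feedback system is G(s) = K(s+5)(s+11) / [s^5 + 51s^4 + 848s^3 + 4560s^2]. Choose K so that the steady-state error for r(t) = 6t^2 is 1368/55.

Lowest-order denominator term is 4560s^2, so the open loop has 2 poles at the origin → type 2 system.
K_a = lim_{s→0} s^2·G(s) = K·5·11 / 4560 = (11/912)·K.
e_ss = 12/K_a = 1368/55 ⇒ K_a = 55/114 ⇒ K = (55/114)/(11/912) = 40.

40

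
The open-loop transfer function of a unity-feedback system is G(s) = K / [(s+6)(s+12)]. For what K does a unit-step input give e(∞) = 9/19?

80

G(s) has no factors of s in the denominator, so the system is type 0.
K_p = lim_{s→0} G(s) = K / (6·12) = (1/72)·K.
e_ss = 1/(1 + K_p) = 9/19 ⇒ 1 + (1/72)·K = 19/9 ⇒ K = 80.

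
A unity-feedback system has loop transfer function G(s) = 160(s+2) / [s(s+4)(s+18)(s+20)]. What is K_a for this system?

0

The open loop has one pole at the origin → type 1 system.
K_a = lim_{s→0} s^2·G(s) = 0 (the extra factor of s kills the finite limit).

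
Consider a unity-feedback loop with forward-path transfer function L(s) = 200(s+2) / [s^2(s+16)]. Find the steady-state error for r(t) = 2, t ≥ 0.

0

The open loop has two poles at the origin → type 2 system.
K_p = ∞ for a type-2 system; e_ss to a step is zero.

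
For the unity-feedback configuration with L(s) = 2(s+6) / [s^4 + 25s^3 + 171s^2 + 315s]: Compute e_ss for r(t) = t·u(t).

26.25

Factoring s from the denominator leaves a polynomial with constant term 315, so the system is type 1.
K_v = lim_{s→0} s·L(s) = 2·6 / 315 = 4/105.
e_ss = 1/K_v = 1/(4/105) = 26.25.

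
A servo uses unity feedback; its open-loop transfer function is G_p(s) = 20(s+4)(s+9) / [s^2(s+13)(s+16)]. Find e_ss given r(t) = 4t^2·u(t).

104/45

The open loop has two poles at the origin → type 2 system.
K_a = lim_{s→0} s^2·G_p(s) = 20·4·9 / (13·16) = 45/13.
r(t) = 4t^2 gives R(s) = 8/s^3.
e_ss = 8/K_a = 8/(45/13) = 104/45.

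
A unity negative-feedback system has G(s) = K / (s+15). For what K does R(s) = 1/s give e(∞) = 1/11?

150

The open loop has no poles at the origin → type 0 system.
K_p = lim_{s→0} G(s) = K / (15) = (1/15)·K.
e_ss = 1/(1 + K_p) = 1/11 ⇒ 1 + (1/15)·K = 11 ⇒ K = 150.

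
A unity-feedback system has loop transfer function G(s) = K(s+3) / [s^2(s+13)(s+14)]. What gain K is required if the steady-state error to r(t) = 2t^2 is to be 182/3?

Two free integrators in G(s): this is a type 2 system.
K_a = lim_{s→0} s^2·G(s) = K·3 / (13·14) = (3/182)·K.
e_ss = 4/K_a = 182/3 ⇒ K_a = 6/91 ⇒ K = (6/91)/(3/182) = 4.

4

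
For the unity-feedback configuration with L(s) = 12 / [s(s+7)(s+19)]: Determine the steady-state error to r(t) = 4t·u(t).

L(s) has one factor of s in the denominator, so the system is type 1.
K_v = lim_{s→0} s·L(s) = 12 / (7·19) = 12/133.
e_ss = 4/K_v = 4/(12/133) = 133/3.

133/3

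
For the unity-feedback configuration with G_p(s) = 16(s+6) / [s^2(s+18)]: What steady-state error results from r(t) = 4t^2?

The open loop has two poles at the origin → type 2 system.
K_a = lim_{s→0} s^2·G_p(s) = 16·6 / (18) = 16/3.
r(t) = 4t^2 gives R(s) = 8/s^3.
e_ss = 8/K_a = 8/(16/3) = 1.5.

1.5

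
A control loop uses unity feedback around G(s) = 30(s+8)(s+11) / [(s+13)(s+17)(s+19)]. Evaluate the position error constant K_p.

2640/4199

The open loop has no poles at the origin → type 0 system.
K_p = lim_{s→0} G(s) = 30·8·11 / (13·17·19) = 2640/4199.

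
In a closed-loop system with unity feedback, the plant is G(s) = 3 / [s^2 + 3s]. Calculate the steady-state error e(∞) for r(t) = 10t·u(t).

10

Factoring s from the denominator leaves a polynomial with constant term 3, so the system is type 1.
K_v = lim_{s→0} s·G(s) = 3 / 3 = 1.
e_ss = 10/K_v = 10/1 = 10.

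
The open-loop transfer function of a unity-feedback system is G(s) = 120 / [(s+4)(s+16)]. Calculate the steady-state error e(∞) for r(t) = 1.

8/23

No free integrators in G(s): this is a type 0 system.
K_p = lim_{s→0} G(s) = 120 / (4·16) = 1.875.
e_ss = 1/(1 + K_p) = 1/2.875 = 8/23.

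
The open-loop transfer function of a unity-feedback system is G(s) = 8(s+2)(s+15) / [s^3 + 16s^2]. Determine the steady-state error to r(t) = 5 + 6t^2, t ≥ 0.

0.8

The denominator has no term below 16s^2 — 2 poles at s=0, type 2. By superposition:
  • 5: tracked with zero error.
  • 6t^2: e_ss = 12/K_a with K_a=15 → 0.8.
Total e_ss = 0.8.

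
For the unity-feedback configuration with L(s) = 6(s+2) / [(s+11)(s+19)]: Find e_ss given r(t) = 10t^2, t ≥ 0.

infinity

The open loop has no poles at the origin → type 0 system.
For a type-0 system K_a = 0, so e_ss to a parabolic input is unbounded.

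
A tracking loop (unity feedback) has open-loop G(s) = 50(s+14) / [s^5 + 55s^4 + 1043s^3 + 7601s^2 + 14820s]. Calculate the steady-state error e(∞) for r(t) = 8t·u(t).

Factoring s from the denominator leaves a polynomial with constant term 14820, so the system is type 1.
K_v = lim_{s→0} s·G(s) = 50·14 / 14820 = 35/741.
e_ss = 8/K_v = 8/(35/741) = 5928/35.

5928/35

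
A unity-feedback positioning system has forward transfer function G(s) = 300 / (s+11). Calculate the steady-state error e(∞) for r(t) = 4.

No free integrators in G(s): this is a type 0 system.
K_p = lim_{s→0} G(s) = 300 / (11) = 300/11.
e_ss = 4/(1 + K_p) = 4/(311/11) = 44/311.

44/311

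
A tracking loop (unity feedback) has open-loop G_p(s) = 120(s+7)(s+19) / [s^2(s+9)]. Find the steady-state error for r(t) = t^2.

3/2660

System type = 2 (two poles at s=0).
K_a = lim_{s→0} s^2·G_p(s) = 120·7·19 / (9) = 5320/3.
r(t) = t^2 gives R(s) = 2/s^3.
e_ss = 2/K_a = 2/(5320/3) = 3/2660.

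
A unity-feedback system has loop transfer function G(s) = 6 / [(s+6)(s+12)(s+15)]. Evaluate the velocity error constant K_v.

G(s) has no factors of s in the denominator, so the system is type 0.
K_v = lim_{s→0} s·G(s) = 0 (the extra factor of s kills the finite limit).

0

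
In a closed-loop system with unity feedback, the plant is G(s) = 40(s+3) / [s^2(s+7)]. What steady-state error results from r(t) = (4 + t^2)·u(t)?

G(s) has two factors of s in the denominator, so the system is type 2. By superposition:
  • 4: tracked with zero error.
  • t^2: e_ss = 2/K_a with K_a=120/7 → 7/60.
Total e_ss = 7/60.

7/60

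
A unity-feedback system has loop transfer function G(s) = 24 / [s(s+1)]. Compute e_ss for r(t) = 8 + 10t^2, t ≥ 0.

infinity

G(s) has one factor of s in the denominator, so the system is type 1. Treating each term separately:
  • 8: tracked with zero error.
  • 10t^2: a type-1 system cannot track it, e_ss → ∞.
The unbounded component dominates.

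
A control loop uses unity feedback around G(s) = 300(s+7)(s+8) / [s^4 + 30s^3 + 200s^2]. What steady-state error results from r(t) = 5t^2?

Lowest-order denominator term is 200s^2, so the open loop has 2 poles at the origin → type 2 system.
K_a = lim_{s→0} s^2·G(s) = 300·7·8 / 200 = 84.
r(t) = 5t^2 gives R(s) = 10/s^3.
e_ss = 10/K_a = 10/84 = 5/42.

5/42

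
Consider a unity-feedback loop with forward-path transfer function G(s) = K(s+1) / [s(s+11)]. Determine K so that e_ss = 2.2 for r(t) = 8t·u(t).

40

G(s) has one factor of s in the denominator, so the system is type 1.
K_v = lim_{s→0} s·G(s) = K·1 / (11) = (1/11)·K.
e_ss = 8/K_v = 2.2 ⇒ K_v = 40/11 ⇒ K = (40/11)/(1/11) = 40.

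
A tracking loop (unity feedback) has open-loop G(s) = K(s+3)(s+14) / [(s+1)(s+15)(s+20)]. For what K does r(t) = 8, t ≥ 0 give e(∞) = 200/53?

8

System type = 0 (no poles at s=0).
K_p = lim_{s→0} G(s) = K·3·14 / (1·15·20) = 0.14·K.
e_ss = 8/(1 + K_p) = 200/53 ⇒ 1 + 0.14·K = 2.12 ⇒ K = 8.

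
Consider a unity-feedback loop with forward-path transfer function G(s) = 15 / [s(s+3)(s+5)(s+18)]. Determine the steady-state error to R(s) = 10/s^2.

System type = 1 (one pole at s=0).
K_v = lim_{s→0} s·G(s) = 15 / (3·5·18) = 1/18.
e_ss = 10/K_v = 10/(1/18) = 180.

180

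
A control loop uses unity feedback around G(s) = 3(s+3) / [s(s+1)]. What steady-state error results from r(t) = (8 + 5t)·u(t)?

System type = 1 (one pole at s=0). By superposition:
  • 8: tracked with zero error.
  • 5t: e_ss = 5/K_v with K_v=9 → 5/9.
Total e_ss = 5/9.

5/9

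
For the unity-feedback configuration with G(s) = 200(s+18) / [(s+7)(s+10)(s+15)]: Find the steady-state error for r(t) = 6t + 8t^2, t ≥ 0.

No free integrators in G(s): this is a type 0 system. Taking each input component in turn:
  • 6t: a type-0 system cannot track it, e_ss → ∞.
  • 8t^2: a type-0 system cannot track it, e_ss → ∞.
The unbounded component dominates.

infinity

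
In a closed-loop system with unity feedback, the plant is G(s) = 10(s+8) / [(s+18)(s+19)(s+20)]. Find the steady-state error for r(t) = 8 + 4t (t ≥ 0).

infinity

The open loop has no poles at the origin → type 0 system. Taking each input component in turn:
  • 8: e_ss = 8/(1+K_p) with K_p=2/171 → 1368/173.
  • 4t: a type-0 system cannot track it, e_ss → ∞.
The unbounded component dominates.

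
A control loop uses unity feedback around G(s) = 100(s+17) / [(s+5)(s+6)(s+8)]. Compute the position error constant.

85/12

The open loop has no poles at the origin → type 0 system.
K_p = lim_{s→0} G(s) = 100·17 / (5·6·8) = 85/12.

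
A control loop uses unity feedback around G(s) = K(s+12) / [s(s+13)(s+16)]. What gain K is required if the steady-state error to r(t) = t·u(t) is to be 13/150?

System type = 1 (one pole at s=0).
K_v = lim_{s→0} s·G(s) = K·12 / (13·16) = (3/52)·K.
e_ss = 1/K_v = 13/150 ⇒ K_v = 150/13 ⇒ K = (150/13)/(3/52) = 200.

200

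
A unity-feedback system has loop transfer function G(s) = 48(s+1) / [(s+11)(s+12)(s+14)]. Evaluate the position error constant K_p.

2/77

System type = 0 (no poles at s=0).
K_p = lim_{s→0} G(s) = 48·1 / (11·12·14) = 2/77.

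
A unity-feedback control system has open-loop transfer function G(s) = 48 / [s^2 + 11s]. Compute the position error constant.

K_p = lim_{s→0} G(s); with 1 pole at the origin the limit diverges, so K_p = ∞.

infinity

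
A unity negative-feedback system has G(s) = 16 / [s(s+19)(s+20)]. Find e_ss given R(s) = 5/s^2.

System type = 1 (one pole at s=0).
K_v = lim_{s→0} s·G(s) = 16 / (19·20) = 4/95.
e_ss = 5/K_v = 5/(4/95) = 118.75.

118.75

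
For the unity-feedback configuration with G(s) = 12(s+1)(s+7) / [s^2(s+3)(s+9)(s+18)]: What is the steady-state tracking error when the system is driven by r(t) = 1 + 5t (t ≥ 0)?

G(s) has two factors of s in the denominator, so the system is type 2. Treating each term separately:
  • 1: tracked with zero error.
  • 5t: tracked with zero error.
Total e_ss = 0.

0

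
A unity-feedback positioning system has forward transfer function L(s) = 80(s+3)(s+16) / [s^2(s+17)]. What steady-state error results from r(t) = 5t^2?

17/384

System type = 2 (two poles at s=0).
K_a = lim_{s→0} s^2·L(s) = 80·3·16 / (17) = 3840/17.
r(t) = 5t^2 gives R(s) = 10/s^3.
e_ss = 10/K_a = 10/(3840/17) = 17/384.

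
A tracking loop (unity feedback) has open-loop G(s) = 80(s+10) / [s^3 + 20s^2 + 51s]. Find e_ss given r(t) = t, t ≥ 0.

51/800

Lowest-order denominator term is 51s, so the open loop has 1 pole at the origin → type 1 system.
K_v = lim_{s→0} s·G(s) = 80·10 / 51 = 800/51.
e_ss = 1/K_v = 1/(800/51) = 51/800.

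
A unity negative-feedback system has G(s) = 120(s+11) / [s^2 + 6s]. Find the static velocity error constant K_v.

220

Lowest-order denominator term is 6s, so the open loop has 1 pole at the origin → type 1 system.
K_v = lim_{s→0} s·G(s) = 120·11 / 6 = 220.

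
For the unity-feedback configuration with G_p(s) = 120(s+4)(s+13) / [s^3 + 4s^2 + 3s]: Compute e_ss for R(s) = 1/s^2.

1/2080

The denominator has no term below 3s — 1 pole at s=0, type 1.
K_v = lim_{s→0} s·G_p(s) = 120·4·13 / 3 = 2080.
e_ss = 1/K_v = 1/2080.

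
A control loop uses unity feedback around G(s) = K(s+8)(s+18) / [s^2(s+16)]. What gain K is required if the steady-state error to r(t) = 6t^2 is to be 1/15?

20

System type = 2 (two poles at s=0).
K_a = lim_{s→0} s^2·G(s) = K·8·18 / (16) = 9·K.
e_ss = 12/K_a = 1/15 ⇒ K_a = 180 ⇒ K = 180/9 = 20.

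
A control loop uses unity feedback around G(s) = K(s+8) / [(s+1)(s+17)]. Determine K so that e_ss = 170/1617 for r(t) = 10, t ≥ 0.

G(s) has no factors of s in the denominator, so the system is type 0.
K_p = lim_{s→0} G(s) = K·8 / (1·17) = (8/17)·K.
e_ss = 10/(1 + K_p) = 170/1617 ⇒ 1 + (8/17)·K = 1617/17 ⇒ K = 200.

200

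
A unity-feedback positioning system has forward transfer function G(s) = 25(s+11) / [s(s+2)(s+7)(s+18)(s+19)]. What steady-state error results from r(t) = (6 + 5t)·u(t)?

4788/55

One free integrator in G(s): this is a type 1 system. Treating each term separately:
  • 6: tracked with zero error.
  • 5t: e_ss = 5/K_v with K_v=275/4788 → 4788/55.
Total e_ss = 4788/55.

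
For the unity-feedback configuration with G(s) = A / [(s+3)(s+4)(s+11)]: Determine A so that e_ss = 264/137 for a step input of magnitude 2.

5

G(s) has no factors of s in the denominator, so the system is type 0.
K_p = lim_{s→0} G(s) = A / (3·4·11) = (1/132)·A.
e_ss = 2/(1 + K_p) = 264/137 ⇒ 1 + (1/132)·A = 137/132 ⇒ A = 5.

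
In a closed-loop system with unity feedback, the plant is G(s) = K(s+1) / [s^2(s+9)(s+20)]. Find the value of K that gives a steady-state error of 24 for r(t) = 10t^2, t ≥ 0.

The open loop has two poles at the origin → type 2 system.
K_a = lim_{s→0} s^2·G(s) = K·1 / (9·20) = (1/180)·K.
e_ss = 20/K_a = 24 ⇒ K_a = 5/6 ⇒ K = (5/6)/(1/180) = 150.

150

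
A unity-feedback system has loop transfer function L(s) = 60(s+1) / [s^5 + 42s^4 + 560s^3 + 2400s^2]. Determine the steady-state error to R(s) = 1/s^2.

0

The denominator has no term below 2400s^2 — 2 poles at s=0, type 2.
A type-2 system has K_v = ∞, so it tracks a ramp input with zero steady-state error.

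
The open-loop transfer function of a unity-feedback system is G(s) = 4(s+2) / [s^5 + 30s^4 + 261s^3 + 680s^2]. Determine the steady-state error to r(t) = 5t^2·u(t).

850

Lowest-order denominator term is 680s^2, so the open loop has 2 poles at the origin → type 2 system.
K_a = lim_{s→0} s^2·G(s) = 4·2 / 680 = 1/85.
r(t) = 5t^2 gives R(s) = 10/s^3.
e_ss = 10/K_a = 10/(1/85) = 850.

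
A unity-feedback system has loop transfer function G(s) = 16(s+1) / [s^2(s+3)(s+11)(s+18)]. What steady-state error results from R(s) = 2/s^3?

74.25

The open loop has two poles at the origin → type 2 system.
K_a = lim_{s→0} s^2·G(s) = 16·1 / (3·11·18) = 8/297.
r(t) = t^2 gives R(s) = 2/s^3.
e_ss = 2/K_a = 2/(8/297) = 74.25.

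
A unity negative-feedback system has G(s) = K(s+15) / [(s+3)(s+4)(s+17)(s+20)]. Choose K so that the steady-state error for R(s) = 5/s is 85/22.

80

No free integrators in G(s): this is a type 0 system.
K_p = lim_{s→0} G(s) = K·15 / (3·4·17·20) = (1/272)·K.
e_ss = 5/(1 + K_p) = 85/22 ⇒ 1 + (1/272)·K = 22/17 ⇒ K = 80.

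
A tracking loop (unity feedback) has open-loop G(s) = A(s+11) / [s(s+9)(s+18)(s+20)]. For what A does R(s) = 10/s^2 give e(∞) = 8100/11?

System type = 1 (one pole at s=0).
K_v = lim_{s→0} s·G(s) = A·11 / (9·18·20) = (11/3240)·A.
e_ss = 10/K_v = 8100/11 ⇒ K_v = 11/810 ⇒ A = (11/810)/(11/3240) = 4.

4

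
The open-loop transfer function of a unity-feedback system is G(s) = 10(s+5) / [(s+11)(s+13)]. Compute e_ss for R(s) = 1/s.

143/193

The open loop has no poles at the origin → type 0 system.
K_p = lim_{s→0} G(s) = 10·5 / (11·13) = 50/143.
e_ss = 1/(1 + K_p) = 1/(193/143) = 143/193.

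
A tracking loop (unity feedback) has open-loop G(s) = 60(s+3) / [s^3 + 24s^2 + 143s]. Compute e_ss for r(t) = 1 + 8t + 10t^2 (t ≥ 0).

infinity

Lowest-order denominator term is 143s, so the open loop has 1 pole at the origin → type 1 system. Treating each term separately:
  • 1: tracked with zero error.
  • 8t: e_ss = 8/K_v with K_v=180/143 → 286/45.
  • 10t^2: a type-1 system cannot track it, e_ss → ∞.
The unbounded component dominates.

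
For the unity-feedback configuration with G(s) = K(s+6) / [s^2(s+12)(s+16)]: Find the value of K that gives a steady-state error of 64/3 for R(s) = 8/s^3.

The open loop has two poles at the origin → type 2 system.
K_a = lim_{s→0} s^2·G(s) = K·6 / (12·16) = (1/32)·K.
e_ss = 8/K_a = 64/3 ⇒ K_a = 0.375 ⇒ K = 0.375/(1/32) = 12.

12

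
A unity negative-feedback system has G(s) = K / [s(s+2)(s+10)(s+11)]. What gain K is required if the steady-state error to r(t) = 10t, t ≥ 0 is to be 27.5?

G(s) has one factor of s in the denominator, so the system is type 1.
K_v = lim_{s→0} s·G(s) = K / (2·10·11) = (1/220)·K.
e_ss = 10/K_v = 27.5 ⇒ K_v = 4/11 ⇒ K = (4/11)/(1/220) = 80.

80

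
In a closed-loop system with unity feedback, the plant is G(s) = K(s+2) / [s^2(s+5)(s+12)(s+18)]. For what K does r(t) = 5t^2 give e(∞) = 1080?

Two free integrators in G(s): this is a type 2 system.
K_a = lim_{s→0} s^2·G(s) = K·2 / (5·12·18) = (1/540)·K.
e_ss = 10/K_a = 1080 ⇒ K_a = 1/108 ⇒ K = (1/108)/(1/540) = 5.

5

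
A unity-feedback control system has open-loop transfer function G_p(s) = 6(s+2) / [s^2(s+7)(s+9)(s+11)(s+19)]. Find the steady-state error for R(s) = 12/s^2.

0

System type = 2 (two poles at s=0).
K_v = ∞ for a type-2 system; e_ss to a ramp is zero.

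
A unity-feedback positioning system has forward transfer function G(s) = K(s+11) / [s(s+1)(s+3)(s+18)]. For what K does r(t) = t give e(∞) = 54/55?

The open loop has one pole at the origin → type 1 system.
K_v = lim_{s→0} s·G(s) = K·11 / (1·3·18) = (11/54)·K.
e_ss = 1/K_v = 54/55 ⇒ K_v = 55/54 ⇒ K = (55/54)/(11/54) = 5.

5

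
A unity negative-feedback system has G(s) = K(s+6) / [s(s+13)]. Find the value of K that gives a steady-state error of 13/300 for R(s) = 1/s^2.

50

System type = 1 (one pole at s=0).
K_v = lim_{s→0} s·G(s) = K·6 / (13) = (6/13)·K.
e_ss = 1/K_v = 13/300 ⇒ K_v = 300/13 ⇒ K = (300/13)/(6/13) = 50.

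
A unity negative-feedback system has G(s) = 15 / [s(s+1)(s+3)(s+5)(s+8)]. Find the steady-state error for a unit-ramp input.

One free integrator in G(s): this is a type 1 system.
K_v = lim_{s→0} s·G(s) = 15 / (1·3·5·8) = 0.125.
e_ss = 1/K_v = 1/0.125 = 8.

8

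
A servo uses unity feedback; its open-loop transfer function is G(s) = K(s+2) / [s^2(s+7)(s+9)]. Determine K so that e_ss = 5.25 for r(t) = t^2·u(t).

G(s) has two factors of s in the denominator, so the system is type 2.
K_a = lim_{s→0} s^2·G(s) = K·2 / (7·9) = (2/63)·K.
e_ss = 2/K_a = 5.25 ⇒ K_a = 8/21 ⇒ K = (8/21)/(2/63) = 12.

12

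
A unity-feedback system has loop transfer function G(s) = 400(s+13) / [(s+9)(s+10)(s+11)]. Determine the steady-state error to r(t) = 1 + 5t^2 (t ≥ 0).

infinity

No free integrators in G(s): this is a type 0 system. Taking each input component in turn:
  • 1: e_ss = 1/(1+K_p) with K_p=520/99 → 99/619.
  • 5t^2: a type-0 system cannot track it, e_ss → ∞.
The unbounded component dominates.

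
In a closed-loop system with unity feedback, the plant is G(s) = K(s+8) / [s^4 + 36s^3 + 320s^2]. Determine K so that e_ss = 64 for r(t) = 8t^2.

10

The denominator has no term below 320s^2 — 2 poles at s=0, type 2.
K_a = lim_{s→0} s^2·G(s) = K·8 / 320 = 0.025·K.
e_ss = 16/K_a = 64 ⇒ K_a = 0.25 ⇒ K = 0.25/0.025 = 10.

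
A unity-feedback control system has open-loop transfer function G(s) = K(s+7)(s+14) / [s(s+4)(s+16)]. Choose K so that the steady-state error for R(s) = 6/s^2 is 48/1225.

100

The open loop has one pole at the origin → type 1 system.
K_v = lim_{s→0} s·G(s) = K·7·14 / (4·16) = (49/32)·K.
e_ss = 6/K_v = 48/1225 ⇒ K_v = 153.125 ⇒ K = 153.125/(49/32) = 100.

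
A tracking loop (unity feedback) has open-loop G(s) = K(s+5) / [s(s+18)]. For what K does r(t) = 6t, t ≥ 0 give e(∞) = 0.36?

60

The open loop has one pole at the origin → type 1 system.
K_v = lim_{s→0} s·G(s) = K·5 / (18) = (5/18)·K.
e_ss = 6/K_v = 0.36 ⇒ K_v = 50/3 ⇒ K = (50/3)/(5/18) = 60.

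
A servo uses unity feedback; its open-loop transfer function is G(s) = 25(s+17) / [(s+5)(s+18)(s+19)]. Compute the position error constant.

G(s) has no factors of s in the denominator, so the system is type 0.
K_p = lim_{s→0} G(s) = 25·17 / (5·18·19) = 85/342.

85/342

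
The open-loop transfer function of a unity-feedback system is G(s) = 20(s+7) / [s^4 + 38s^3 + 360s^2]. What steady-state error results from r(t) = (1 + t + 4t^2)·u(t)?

144/7

Lowest-order denominator term is 360s^2, so the open loop has 2 poles at the origin → type 2 system. By superposition:
  • 1: tracked with zero error.
  • t: tracked with zero error.
  • 4t^2: e_ss = 8/K_a with K_a=7/18 → 144/7.
Total e_ss = 144/7.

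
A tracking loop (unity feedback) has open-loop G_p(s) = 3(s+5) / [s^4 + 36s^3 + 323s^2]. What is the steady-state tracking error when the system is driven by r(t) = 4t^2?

Factoring s^2 from the denominator leaves a polynomial with constant term 323, so the system is type 2.
K_a = lim_{s→0} s^2·G_p(s) = 3·5 / 323 = 15/323.
r(t) = 4t^2 gives R(s) = 8/s^3.
e_ss = 8/K_a = 8/(15/323) = 2584/15.

2584/15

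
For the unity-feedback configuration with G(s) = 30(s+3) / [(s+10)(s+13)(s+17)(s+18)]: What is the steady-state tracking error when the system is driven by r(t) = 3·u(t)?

No free integrators in G(s): this is a type 0 system.
K_p = lim_{s→0} G(s) = 30·3 / (10·13·17·18) = 1/442.
e_ss = 3/(1 + K_p) = 3/(443/442) = 1326/443.

1326/443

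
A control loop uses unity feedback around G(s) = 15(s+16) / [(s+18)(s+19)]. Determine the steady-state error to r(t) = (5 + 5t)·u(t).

System type = 0 (no poles at s=0). Taking each input component in turn:
  • 5: e_ss = 5/(1+K_p) with K_p=40/57 → 285/97.
  • 5t: a type-0 system cannot track it, e_ss → ∞.
The unbounded component dominates.

infinity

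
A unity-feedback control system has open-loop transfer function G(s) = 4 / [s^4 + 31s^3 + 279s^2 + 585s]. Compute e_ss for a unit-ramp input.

Lowest-order denominator term is 585s, so the open loop has 1 pole at the origin → type 1 system.
K_v = lim_{s→0} s·G(s) = 4 / 585 = 4/585.
e_ss = 1/K_v = 1/(4/585) = 146.25.

146.25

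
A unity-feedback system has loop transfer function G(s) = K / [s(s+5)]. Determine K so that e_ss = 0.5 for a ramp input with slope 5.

50

One free integrator in G(s): this is a type 1 system.
K_v = lim_{s→0} s·G(s) = K / (5) = 0.2·K.
e_ss = 5/K_v = 0.5 ⇒ K_v = 10 ⇒ K = 10/0.2 = 50.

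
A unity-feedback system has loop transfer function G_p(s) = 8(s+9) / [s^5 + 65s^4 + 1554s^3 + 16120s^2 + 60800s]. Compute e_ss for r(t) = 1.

The denominator has no term below 60800s — 1 pole at s=0, type 1.
A type-1 system has K_p = ∞, so it tracks a step input with zero steady-state error.

0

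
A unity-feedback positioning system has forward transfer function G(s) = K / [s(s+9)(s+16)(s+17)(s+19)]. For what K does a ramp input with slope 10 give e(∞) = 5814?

80

G(s) has one factor of s in the denominator, so the system is type 1.
K_v = lim_{s→0} s·G(s) = K / (9·16·17·19) = (1/46512)·K.
e_ss = 10/K_v = 5814 ⇒ K_v = 5/2907 ⇒ K = (5/2907)/(1/46512) = 80.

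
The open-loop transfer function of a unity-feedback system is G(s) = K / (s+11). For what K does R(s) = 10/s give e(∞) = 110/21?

The open loop has no poles at the origin → type 0 system.
K_p = lim_{s→0} G(s) = K / (11) = (1/11)·K.
e_ss = 10/(1 + K_p) = 110/21 ⇒ 1 + (1/11)·K = 21/11 ⇒ K = 10.

10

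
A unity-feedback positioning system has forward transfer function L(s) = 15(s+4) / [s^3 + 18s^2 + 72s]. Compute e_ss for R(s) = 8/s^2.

9.6

Factoring s from the denominator leaves a polynomial with constant term 72, so the system is type 1.
K_v = lim_{s→0} s·L(s) = 15·4 / 72 = 5/6.
e_ss = 8/K_v = 8/(5/6) = 9.6.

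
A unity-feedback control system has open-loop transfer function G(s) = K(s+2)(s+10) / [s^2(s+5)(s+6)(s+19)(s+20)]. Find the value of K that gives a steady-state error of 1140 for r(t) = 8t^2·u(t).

The open loop has two poles at the origin → type 2 system.
K_a = lim_{s→0} s^2·G(s) = K·2·10 / (5·6·19·20) = (1/570)·K.
e_ss = 16/K_a = 1140 ⇒ K_a = 4/285 ⇒ K = (4/285)/(1/570) = 8.

8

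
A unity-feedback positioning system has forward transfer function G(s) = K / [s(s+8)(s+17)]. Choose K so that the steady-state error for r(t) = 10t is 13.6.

100

G(s) has one factor of s in the denominator, so the system is type 1.
K_v = lim_{s→0} s·G(s) = K / (8·17) = (1/136)·K.
e_ss = 10/K_v = 13.6 ⇒ K_v = 25/34 ⇒ K = (25/34)/(1/136) = 100.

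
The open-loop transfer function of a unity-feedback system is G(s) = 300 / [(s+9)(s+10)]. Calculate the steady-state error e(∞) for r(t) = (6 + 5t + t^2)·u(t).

G(s) has no factors of s in the denominator, so the system is type 0. By superposition:
  • 6: e_ss = 6/(1+K_p) with K_p=10/3 → 18/13.
  • 5t: a type-0 system cannot track it, e_ss → ∞.
  • t^2: a type-0 system cannot track it, e_ss → ∞.
The unbounded component dominates.

infinity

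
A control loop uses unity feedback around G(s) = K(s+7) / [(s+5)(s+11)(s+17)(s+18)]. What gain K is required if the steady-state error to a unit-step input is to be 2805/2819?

System type = 0 (no poles at s=0).
K_p = lim_{s→0} G(s) = K·7 / (5·11·17·18) = (7/16830)·K.
e_ss = 1/(1 + K_p) = 2805/2819 ⇒ 1 + (7/16830)·K = 2819/2805 ⇒ K = 12.

12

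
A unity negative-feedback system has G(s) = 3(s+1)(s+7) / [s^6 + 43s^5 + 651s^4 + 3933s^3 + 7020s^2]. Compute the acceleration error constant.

Factoring s^2 from the denominator leaves a polynomial with constant term 7020, so the system is type 2.
K_a = lim_{s→0} s^2·G(s) = 3·1·7 / 7020 = 7/2340.

7/2340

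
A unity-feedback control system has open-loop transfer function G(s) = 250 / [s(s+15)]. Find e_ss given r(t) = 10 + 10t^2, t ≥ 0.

infinity

System type = 1 (one pole at s=0). By superposition:
  • 10: tracked with zero error.
  • 10t^2: a type-1 system cannot track it, e_ss → ∞.
The unbounded component dominates.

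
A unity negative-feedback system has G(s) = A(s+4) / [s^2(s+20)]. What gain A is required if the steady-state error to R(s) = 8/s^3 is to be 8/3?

The open loop has two poles at the origin → type 2 system.
K_a = lim_{s→0} s^2·G(s) = A·4 / (20) = 0.2·A.
e_ss = 8/K_a = 8/3 ⇒ K_a = 3 ⇒ A = 3/0.2 = 15.

15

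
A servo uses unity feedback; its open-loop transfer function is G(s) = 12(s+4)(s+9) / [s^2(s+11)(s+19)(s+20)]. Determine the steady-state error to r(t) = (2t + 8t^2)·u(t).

System type = 2 (two poles at s=0). Taking each input component in turn:
  • 2t: tracked with zero error.
  • 8t^2: e_ss = 16/K_a with K_a=108/1045 → 4180/27.
Total e_ss = 4180/27.

4180/27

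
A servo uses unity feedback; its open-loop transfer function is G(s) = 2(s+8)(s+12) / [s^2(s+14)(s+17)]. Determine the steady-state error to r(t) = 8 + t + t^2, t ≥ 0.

The open loop has two poles at the origin → type 2 system. Taking each input component in turn:
  • 8: tracked with zero error.
  • t: tracked with zero error.
  • t^2: e_ss = 2/K_a with K_a=96/119 → 119/48.
Total e_ss = 119/48.

119/48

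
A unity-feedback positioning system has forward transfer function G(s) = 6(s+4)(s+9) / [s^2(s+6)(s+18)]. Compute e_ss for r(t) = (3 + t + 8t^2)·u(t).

8

System type = 2 (two poles at s=0). By superposition:
  • 3: tracked with zero error.
  • t: tracked with zero error.
  • 8t^2: e_ss = 16/K_a with K_a=2 → 8.
Total e_ss = 8.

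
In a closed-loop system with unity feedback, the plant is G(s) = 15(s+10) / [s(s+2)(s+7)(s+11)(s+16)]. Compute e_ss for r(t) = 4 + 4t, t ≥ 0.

4928/75

One free integrator in G(s): this is a type 1 system. Treating each term separately:
  • 4: tracked with zero error.
  • 4t: e_ss = 4/K_v with K_v=75/1232 → 4928/75.
Total e_ss = 4928/75.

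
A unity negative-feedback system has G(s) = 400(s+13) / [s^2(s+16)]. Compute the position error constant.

infinity

K_p = lim_{s→0} G(s); with 2 poles at the origin the limit diverges, so K_p = ∞.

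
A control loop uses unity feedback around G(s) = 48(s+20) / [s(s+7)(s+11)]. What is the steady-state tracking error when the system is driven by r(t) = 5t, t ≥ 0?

G(s) has one factor of s in the denominator, so the system is type 1.
K_v = lim_{s→0} s·G(s) = 48·20 / (7·11) = 960/77.
e_ss = 5/K_v = 5/(960/77) = 77/192.

77/192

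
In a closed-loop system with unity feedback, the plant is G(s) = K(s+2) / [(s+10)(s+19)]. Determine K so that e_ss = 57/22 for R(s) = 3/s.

15

G(s) has no factors of s in the denominator, so the system is type 0.
K_p = lim_{s→0} G(s) = K·2 / (10·19) = (1/95)·K.
e_ss = 3/(1 + K_p) = 57/22 ⇒ 1 + (1/95)·K = 22/19 ⇒ K = 15.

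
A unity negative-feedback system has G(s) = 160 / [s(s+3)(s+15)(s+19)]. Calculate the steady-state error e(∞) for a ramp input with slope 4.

System type = 1 (one pole at s=0).
K_v = lim_{s→0} s·G(s) = 160 / (3·15·19) = 32/171.
e_ss = 4/K_v = 4/(32/171) = 21.375.

21.375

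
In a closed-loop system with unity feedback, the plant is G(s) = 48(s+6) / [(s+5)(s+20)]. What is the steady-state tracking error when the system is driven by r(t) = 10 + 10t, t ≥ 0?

No free integrators in G(s): this is a type 0 system. Taking each input component in turn:
  • 10: e_ss = 10/(1+K_p) with K_p=2.88 → 250/97.
  • 10t: a type-0 system cannot track it, e_ss → ∞.
The unbounded component dominates.

infinity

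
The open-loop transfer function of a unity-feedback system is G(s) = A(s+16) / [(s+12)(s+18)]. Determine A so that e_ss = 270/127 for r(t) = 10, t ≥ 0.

G(s) has no factors of s in the denominator, so the system is type 0.
K_p = lim_{s→0} G(s) = A·16 / (12·18) = (2/27)·A.
e_ss = 10/(1 + K_p) = 270/127 ⇒ 1 + (2/27)·A = 127/27 ⇒ A = 50.

50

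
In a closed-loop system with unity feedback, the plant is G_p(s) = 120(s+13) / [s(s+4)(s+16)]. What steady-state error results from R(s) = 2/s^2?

System type = 1 (one pole at s=0).
K_v = lim_{s→0} s·G_p(s) = 120·13 / (4·16) = 24.375.
e_ss = 2/K_v = 2/24.375 = 16/195.

16/195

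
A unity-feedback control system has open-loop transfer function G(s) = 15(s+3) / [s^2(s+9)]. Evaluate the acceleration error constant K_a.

5

The open loop has two poles at the origin → type 2 system.
K_a = lim_{s→0} s^2·G(s) = 15·3 / (9) = 5.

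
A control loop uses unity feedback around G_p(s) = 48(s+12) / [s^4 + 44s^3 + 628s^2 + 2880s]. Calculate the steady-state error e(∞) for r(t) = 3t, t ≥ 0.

15

The denominator has no term below 2880s — 1 pole at s=0, type 1.
K_v = lim_{s→0} s·G_p(s) = 48·12 / 2880 = 0.2.
e_ss = 3/K_v = 3/0.2 = 15.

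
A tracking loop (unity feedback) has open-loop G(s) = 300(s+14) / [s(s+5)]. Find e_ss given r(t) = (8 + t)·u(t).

1/840

G(s) has one factor of s in the denominator, so the system is type 1. Taking each input component in turn:
  • 8: tracked with zero error.
  • t: e_ss = 1/K_v with K_v=840 → 1/840.
Total e_ss = 1/840.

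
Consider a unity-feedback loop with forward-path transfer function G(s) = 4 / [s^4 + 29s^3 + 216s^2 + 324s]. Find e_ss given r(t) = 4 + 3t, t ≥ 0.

243

Lowest-order denominator term is 324s, so the open loop has 1 pole at the origin → type 1 system. By superposition:
  • 4: tracked with zero error.
  • 3t: e_ss = 3/K_v with K_v=1/81 → 243.
Total e_ss = 243.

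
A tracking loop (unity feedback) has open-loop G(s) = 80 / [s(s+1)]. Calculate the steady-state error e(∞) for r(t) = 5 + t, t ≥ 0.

System type = 1 (one pole at s=0). Treating each term separately:
  • 5: tracked with zero error.
  • t: e_ss = 1/K_v with K_v=80 → 0.0125.
Total e_ss = 0.0125.

0.0125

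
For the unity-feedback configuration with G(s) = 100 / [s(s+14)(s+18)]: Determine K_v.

G(s) has one factor of s in the denominator, so the system is type 1.
K_v = lim_{s→0} s·G(s) = 100 / (14·18) = 25/63.

25/63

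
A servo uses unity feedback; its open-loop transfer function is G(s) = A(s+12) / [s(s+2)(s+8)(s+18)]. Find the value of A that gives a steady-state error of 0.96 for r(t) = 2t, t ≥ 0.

G(s) has one factor of s in the denominator, so the system is type 1.
K_v = lim_{s→0} s·G(s) = A·12 / (2·8·18) = (1/24)·A.
e_ss = 2/K_v = 0.96 ⇒ K_v = 25/12 ⇒ A = (25/12)/(1/24) = 50.

50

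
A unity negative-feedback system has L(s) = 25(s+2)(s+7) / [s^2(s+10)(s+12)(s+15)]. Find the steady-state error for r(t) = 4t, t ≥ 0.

0

System type = 2 (two poles at s=0).
A type-2 system has K_v = ∞, so it tracks a ramp input with zero steady-state error.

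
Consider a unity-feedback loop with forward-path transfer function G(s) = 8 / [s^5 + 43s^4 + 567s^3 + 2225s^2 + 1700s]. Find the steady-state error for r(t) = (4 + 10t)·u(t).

The denominator has no term below 1700s — 1 pole at s=0, type 1. By superposition:
  • 4: tracked with zero error.
  • 10t: e_ss = 10/K_v with K_v=2/425 → 2125.
Total e_ss = 2125.

2125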